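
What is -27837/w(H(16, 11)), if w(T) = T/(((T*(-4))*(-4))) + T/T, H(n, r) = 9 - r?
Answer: -445392/17 ≈ -26200.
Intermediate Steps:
w(T) = 17/16 (w(T) = T/((-4*T*(-4))) + 1 = T/((16*T)) + 1 = T*(1/(16*T)) + 1 = 1/16 + 1 = 17/16)
-27837/w(H(16, 11)) = -27837/17/16 = -27837*16/17 = -445392/17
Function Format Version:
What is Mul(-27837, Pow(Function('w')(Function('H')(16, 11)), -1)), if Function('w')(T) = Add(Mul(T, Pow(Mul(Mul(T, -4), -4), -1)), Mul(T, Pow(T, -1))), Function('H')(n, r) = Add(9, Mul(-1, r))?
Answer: Rational(-445392, 17) ≈ -26200.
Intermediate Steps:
Function('w')(T) = Rational(17, 16) (Function('w')(T) = Add(Mul(T, Pow(Mul(Mul(-4, T), -4), -1)), 1) = Add(Mul(T, Pow(Mul(16, T), -1)), 1) = Add(Mul(T, Mul(Rational(1, 16), Pow(T, -1))), 1) = Add(Rational(1, 16), 1) = Rational(17, 16))
Mul(-27837, Pow(Function('w')(Function('H')(16, 11)), -1)) = Mul(-27837, Pow(Rational(17, 16), -1)) = Mul(-27837, Rational(16, 17)) = Rational(-445392, 17)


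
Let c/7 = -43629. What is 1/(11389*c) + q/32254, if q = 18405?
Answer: 64016910854381/112186984174818 ≈ 0.57063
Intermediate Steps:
c = -305403 (c = 7*(-43629) = -305403)
1/(11389*c) + q/32254 = 1/(11389*(-305403)) + 18405/32254 = (1/11389)*(-1/305403) + 18405*(1/32254) = -1/3478234767 + 18405/32254 = 64016910854381/112186984174818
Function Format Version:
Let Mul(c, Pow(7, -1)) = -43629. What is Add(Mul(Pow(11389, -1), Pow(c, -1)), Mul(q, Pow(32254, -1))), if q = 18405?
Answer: Rational(64016910854381, 112186984174818) ≈ 0.57063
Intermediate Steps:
c = -305403 (c = Mul(7, -43629) = -305403)
Add(Mul(Pow(11389, -1), Pow(c, -1)), Mul(q, Pow(32254, -1))) = Add(Mul(Pow(11389, -1), Pow(-305403, -1)), Mul(18405, Pow(32254, -1))) = Add(Mul(Rational(1, 11389), Rational(-1, 305403)), Mul(18405, Rational(1, 32254))) = Add(Rational(-1, 3478234767), Rational(18405, 32254)) = Rational(64016910854381, 112186984174818)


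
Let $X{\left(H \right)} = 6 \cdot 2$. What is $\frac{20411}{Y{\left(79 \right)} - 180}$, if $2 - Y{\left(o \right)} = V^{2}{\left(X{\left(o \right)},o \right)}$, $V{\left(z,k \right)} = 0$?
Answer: $- \frac{20411}{178} \approx -114.67$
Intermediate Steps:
$X{\left(H \right)} = 12$
$Y{\left(o \right)} = 2$ ($Y{\left(o \right)} = 2 - 0^{2} = 2 - 0 = 2 + 0 = 2$)
$\frac{20411}{Y{\left(79 \right)} - 180} = \frac{20411}{2 - 180} = \frac{20411}{-178} = 20411 \left(- \frac{1}{178}\right) = - \frac{20411}{178}$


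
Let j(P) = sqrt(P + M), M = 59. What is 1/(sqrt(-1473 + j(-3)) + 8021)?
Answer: 1/(8021 + I*sqrt(1473 - 2*sqrt(14))) ≈ 0.00012467 - 5.95e-7*I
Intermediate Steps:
j(P) = sqrt(59 + P) (j(P) = sqrt(P + 59) = sqrt(59 + P))
1/(sqrt(-1473 + j(-3)) + 8021) = 1/(sqrt(-1473 + sqrt(59 - 3)) + 8021) = 1/(sqrt(-1473 + sqrt(56)) + 8021) = 1/(sqrt(-1473 + 2*sqrt(14)) + 8021) = 1/(8021 + sqrt(-1473 + 2*sqrt(14)))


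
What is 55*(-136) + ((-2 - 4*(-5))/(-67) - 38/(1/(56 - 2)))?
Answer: -638662/67 ≈ -9532.3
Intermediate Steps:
55*(-136) + ((-2 - 4*(-5))/(-67) - 38/(1/(56 - 2))) = -7480 + ((-2 + 20)*(-1/67) - 38/(1/54)) = -7480 + (18*(-1/67) - 38/1/54) = -7480 + (-18/67 - 38*54) = -7480 + (-18/67 - 2052) = -7480 - 137502/67 = -638662/67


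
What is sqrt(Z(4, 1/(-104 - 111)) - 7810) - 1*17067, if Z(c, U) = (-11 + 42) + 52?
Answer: -17067 + I*sqrt(7727) ≈ -17067.0 + 87.903*I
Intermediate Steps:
Z(c, U) = 83 (Z(c, U) = 31 + 52 = 83)
sqrt(Z(4, 1/(-104 - 111)) - 7810) - 1*17067 = sqrt(83 - 7810) - 1*17067 = sqrt(-7727) - 17067 = I*sqrt(7727) - 17067 = -17067 + I*sqrt(7727)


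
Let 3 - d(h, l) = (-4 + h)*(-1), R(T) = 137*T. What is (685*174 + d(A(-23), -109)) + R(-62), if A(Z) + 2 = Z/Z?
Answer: 110694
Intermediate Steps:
A(Z) = -1 (A(Z) = -2 + Z/Z = -2 + 1 = -1)
d(h, l) = -1 + h (d(h, l) = 3 - (-4 + h)*(-1) = 3 - (4 - h) = 3 + (-4 + h) = -1 + h)
(685*174 + d(A(-23), -109)) + R(-62) = (685*174 + (-1 - 1)) + 137*(-62) = (119190 - 2) - 8494 = 119188 - 8494 = 110694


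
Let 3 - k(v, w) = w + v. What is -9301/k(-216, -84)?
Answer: -9301/303 ≈ -30.696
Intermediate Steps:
k(v, w) = 3 - v - w (k(v, w) = 3 - (w + v) = 3 - (v + w) = 3 + (-v - w) = 3 - v - w)
-9301/k(-216, -84) = -9301/(3 - 1*(-216) - 1*(-84)) = -9301/(3 + 216 + 84) = -9301/303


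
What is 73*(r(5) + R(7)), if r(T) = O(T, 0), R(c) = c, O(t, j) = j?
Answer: 511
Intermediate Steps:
r(T) = 0
73*(r(5) + R(7)) = 73*(0 + 7) = 73*7 = 511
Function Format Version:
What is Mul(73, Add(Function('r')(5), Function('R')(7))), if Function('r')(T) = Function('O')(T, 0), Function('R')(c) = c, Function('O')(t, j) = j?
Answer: 511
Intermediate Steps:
Function('r')(T) = 0
Mul(73, Add(Function('r')(5), Function('R')(7))) = Mul(73, Add(0, 7)) = Mul(73, 7) = 511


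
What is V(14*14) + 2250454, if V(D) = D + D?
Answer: 2250846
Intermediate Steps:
V(D) = 2*D
V(14*14) + 2250454 = 2*(14*14) + 2250454 = 2*196 + 2250454 = 392 + 2250454 = 2250846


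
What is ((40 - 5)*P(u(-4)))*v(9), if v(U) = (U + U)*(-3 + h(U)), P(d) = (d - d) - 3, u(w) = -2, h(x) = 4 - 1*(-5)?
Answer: -11340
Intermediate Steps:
h(x) = 9 (h(x) = 4 + 5 = 9)
P(d) = -3 (P(d) = 0 - 3 = -3)
v(U) = 12*U (v(U) = (U + U)*(-3 + 9) = (2*U)*6 = 12*U)
((40 - 5)*P(u(-4)))*v(9) = ((40 - 5)*(-3))*(12*9) = (35*(-3))*108 = -105*108 = -11340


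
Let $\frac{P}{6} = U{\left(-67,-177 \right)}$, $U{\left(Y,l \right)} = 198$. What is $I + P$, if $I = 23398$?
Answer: $24586$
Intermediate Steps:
$P = 1188$ ($P = 6 \cdot 198 = 1188$)
$I + P = 23398 + 1188 = 24586$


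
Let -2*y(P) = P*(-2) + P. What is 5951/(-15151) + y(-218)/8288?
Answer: -50973347/125571488 ≈ -0.40593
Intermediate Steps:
y(P) = P/2 (y(P) = -(P*(-2) + P)/2 = -(-2*P + P)/2 = -(-1)*P/2 = P/2)
5951/(-15151) + y(-218)/8288 = 5951/(-15151) + ((½)*(-218))/8288 = 5951*(-1/15151) - 109*1/8288 = -5951/15151 - 109/8288 = -50973347/125571488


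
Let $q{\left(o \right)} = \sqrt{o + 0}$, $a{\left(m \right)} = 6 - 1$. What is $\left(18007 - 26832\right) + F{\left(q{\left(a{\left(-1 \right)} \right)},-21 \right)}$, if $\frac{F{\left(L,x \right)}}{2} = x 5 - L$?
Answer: $-9035 - 2 \sqrt{5} \approx -9039.5$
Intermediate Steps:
$a{\left(m \right)} = 5$
$q{\left(o \right)} = \sqrt{o}$
$F{\left(L,x \right)} = - 2 L + 10 x$ ($F{\left(L,x \right)} = 2 \left(x 5 - L\right) = 2 \left(5 x - L\right) = 2 \left(- L + 5 x\right) = - 2 L + 10 x$)
$\left(18007 - 26832\right) + F{\left(q{\left(a{\left(-1 \right)} \right)},-21 \right)} = \left(18007 - 26832\right) - \left(210 + 2 \sqrt{5}\right) = -8825 - \left(210 + 2 \sqrt{5}\right) = -9035 - 2 \sqrt{5}$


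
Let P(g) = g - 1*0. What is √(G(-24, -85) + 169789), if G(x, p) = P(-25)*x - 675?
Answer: √169714 ≈ 411.96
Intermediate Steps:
P(g) = g (P(g) = g + 0 = g)
G(x, p) = -675 - 25*x (G(x, p) = -25*x - 675 = -675 - 25*x)
√(G(-24, -85) + 169789) = √((-675 - 25*(-24)) + 169789) = √((-675 + 600) + 169789) = √(-75 + 169789) = √169714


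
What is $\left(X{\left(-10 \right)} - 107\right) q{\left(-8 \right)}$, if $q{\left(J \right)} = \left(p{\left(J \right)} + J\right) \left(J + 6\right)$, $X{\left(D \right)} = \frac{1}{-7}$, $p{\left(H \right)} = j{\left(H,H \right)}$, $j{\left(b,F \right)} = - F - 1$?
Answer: $- \frac{1500}{7} \approx -214.29$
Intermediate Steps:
$j{\left(b,F \right)} = -1 - F$
$p{\left(H \right)} = -1 - H$
$X{\left(D \right)} = - \frac{1}{7}$
$q{\left(J \right)} = -6 - J$ ($q{\left(J \right)} = \left(\left(-1 - J\right) + J\right) \left(J + 6\right) = - (6 + J) = -6 - J$)
$\left(X{\left(-10 \right)} - 107\right) q{\left(-8 \right)} = \left(- \frac{1}{7} - 107\right) \left(-6 - -8\right) = - \frac{750 \left(-6 + 8\right)}{7} = \left(- \frac{750}{7}\right) 2 = - \frac{1500}{7}$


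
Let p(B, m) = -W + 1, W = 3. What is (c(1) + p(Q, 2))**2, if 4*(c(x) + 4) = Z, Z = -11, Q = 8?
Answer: 1225/16 ≈ 76.563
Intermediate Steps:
p(B, m) = -2 (p(B, m) = -1*3 + 1 = -3 + 1 = -2)
c(x) = -27/4 (c(x) = -4 + (1/4)*(-11) = -4 - 11/4 = -27/4)
(c(1) + p(Q, 2))**2 = (-27/4 - 2)**2 = (-35/4)**2 = 1225/16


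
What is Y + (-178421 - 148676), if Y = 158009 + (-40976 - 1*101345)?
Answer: -311409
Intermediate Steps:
Y = 15688 (Y = 158009 + (-40976 - 101345) = 158009 - 142321 = 15688)
Y + (-178421 - 148676) = 15688 + (-178421 - 148676) = 15688 - 327097 = -311409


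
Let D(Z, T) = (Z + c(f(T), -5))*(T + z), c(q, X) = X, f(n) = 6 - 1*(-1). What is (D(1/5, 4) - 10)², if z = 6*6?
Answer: 40804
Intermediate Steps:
f(n) = 7 (f(n) = 6 + 1 = 7)
z = 36
D(Z, T) = (-5 + Z)*(36 + T) (D(Z, T) = (Z - 5)*(T + 36) = (-5 + Z)*(36 + T))
(D(1/5, 4) - 10)² = ((-180 - 5*4 + 36*(1/5) + 4*(1/5)) - 10)² = ((-180 - 20 + 36*(1*(⅕)) + 4*(1*(⅕))) - 10)² = ((-180 - 20 + 36*(⅕) + 4*(⅕)) - 10)² = ((-180 - 20 + 36/5 + ⅘) - 10)² = (-192 - 10)² = (-202)² = 40804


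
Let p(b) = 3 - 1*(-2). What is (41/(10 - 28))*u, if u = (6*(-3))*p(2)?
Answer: 205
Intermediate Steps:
p(b) = 5 (p(b) = 3 + 2 = 5)
u = -90 (u = (6*(-3))*5 = -18*5 = -90)
(41/(10 - 28))*u = (41/(10 - 28))*(-90) = (41/(-18))*(-90) = -1/18*41*(-90) = -41/18*(-90) = 205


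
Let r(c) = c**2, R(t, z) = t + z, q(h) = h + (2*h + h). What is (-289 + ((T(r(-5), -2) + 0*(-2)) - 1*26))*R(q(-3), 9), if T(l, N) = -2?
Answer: 951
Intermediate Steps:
q(h) = 4*h (q(h) = h + 3*h = 4*h)
(-289 + ((T(r(-5), -2) + 0*(-2)) - 1*26))*R(q(-3), 9) = (-289 + ((-2 + 0*(-2)) - 1*26))*(4*(-3) + 9) = (-289 + ((-2 + 0) - 26))*(-12 + 9) = (-289 + (-2 - 26))*(-3) = (-289 - 28)*(-3) = -317*(-3) = 951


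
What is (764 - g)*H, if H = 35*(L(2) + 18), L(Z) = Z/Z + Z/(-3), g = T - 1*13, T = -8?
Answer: 1511125/3 ≈ 5.0371e+5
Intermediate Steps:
g = -21 (g = -8 - 1*13 = -8 - 13 = -21)
L(Z) = 1 - Z/3 (L(Z) = 1 + Z*(-⅓) = 1 - Z/3)
H = 1925/3 (H = 35*((1 - ⅓*2) + 18) = 35*((1 - ⅔) + 18) = 35*(⅓ + 18) = 35*(55/3) = 1925/3 ≈ 641.67)
(764 - g)*H = (764 - 1*(-21))*(1925/3) = (764 + 21)*(1925/3) = 785*(1925/3) = 1511125/3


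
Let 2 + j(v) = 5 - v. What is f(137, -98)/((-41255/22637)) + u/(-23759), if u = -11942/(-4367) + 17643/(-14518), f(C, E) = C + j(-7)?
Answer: -5012503529538503731/62143360251819770 ≈ -80.660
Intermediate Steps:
j(v) = 3 - v (j(v) = -2 + (5 - v) = 3 - v)
f(C, E) = 10 + C (f(C, E) = C + (3 - 1*(-7)) = C + (3 + 7) = C + 10 = 10 + C)
u = 96326975/63400106 (u = -11942*(-1/4367) + 17643*(-1/14518) = 11942/4367 - 17643/14518 = 96326975/63400106 ≈ 1.5194)
f(137, -98)/((-41255/22637)) + u/(-23759) = (10 + 137)/((-41255/22637)) + (96326975/63400106)/(-23759) = 147/((-41255*1/22637)) + (96326975/63400106)*(-1/23759) = 147/(-41255/22637) - 96326975/1506323118454 = 147*(-22637/41255) - 96326975/1506323118454 = -3327639/41255 - 96326975/1506323118454 = -5012503529538503731/62143360251819770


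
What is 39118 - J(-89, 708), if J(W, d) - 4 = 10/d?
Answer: 13846351/354 ≈ 39114.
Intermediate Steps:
J(W, d) = 4 + 10/d
39118 - J(-89, 708) = 39118 - (4 + 10/708) = 39118 - (4 + 10*(1/708)) = 39118 - (4 + 5/354) = 39118 - 1*1421/354 = 39118 - 1421/354 = 13846351/354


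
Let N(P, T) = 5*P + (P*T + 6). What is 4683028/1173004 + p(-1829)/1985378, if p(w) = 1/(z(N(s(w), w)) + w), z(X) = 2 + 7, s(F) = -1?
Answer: 604342749656067/151375661808280 ≈ 3.9923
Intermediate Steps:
N(P, T) = 6 + 5*P + P*T (N(P, T) = 5*P + (6 + P*T) = 6 + 5*P + P*T)
z(X) = 9
p(w) = 1/(9 + w)
4683028/1173004 + p(-1829)/1985378 = 4683028/1173004 + 1/((9 - 1829)*1985378) = 4683028*(1/1173004) + (1/1985378)/(-1820) = 167251/41893 - 1/1820*1/1985378 = 167251/41893 - 1/3613387960 = 604342749656067/151375661808280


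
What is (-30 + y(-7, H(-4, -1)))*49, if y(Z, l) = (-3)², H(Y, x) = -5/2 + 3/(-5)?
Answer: -1029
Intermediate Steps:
H(Y, x) = -31/10 (H(Y, x) = -5*½ + 3*(-⅕) = -5/2 - ⅗ = -31/10)
y(Z, l) = 9
(-30 + y(-7, H(-4, -1)))*49 = (-30 + 9)*49 = -21*49 = -1029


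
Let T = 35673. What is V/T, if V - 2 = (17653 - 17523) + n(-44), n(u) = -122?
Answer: 10/35673 ≈ 0.00028032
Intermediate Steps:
V = 10 (V = 2 + ((17653 - 17523) - 122) = 2 + (130 - 122) = 2 + 8 = 10)
V/T = 10/35673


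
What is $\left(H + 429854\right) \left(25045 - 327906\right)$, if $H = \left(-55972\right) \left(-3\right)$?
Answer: $-181041219970$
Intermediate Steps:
$H = 167916$
$\left(H + 429854\right) \left(25045 - 327906\right) = \left(167916 + 429854\right) \left(25045 - 327906\right) = 597770 \left(-302861\right) = -181041219970$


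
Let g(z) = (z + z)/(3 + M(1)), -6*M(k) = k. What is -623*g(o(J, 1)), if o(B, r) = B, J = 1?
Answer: -7476/17 ≈ -439.76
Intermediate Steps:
M(k) = -k/6
g(z) = 12*z/17 (g(z) = (z + z)/(3 - 1/6*1) = (2*z)/(3 - 1/6) = (2*z)/(17/6) = (2*z)*(6/17) = 12*z/17)
-623*g(o(J, 1)) = -7476/17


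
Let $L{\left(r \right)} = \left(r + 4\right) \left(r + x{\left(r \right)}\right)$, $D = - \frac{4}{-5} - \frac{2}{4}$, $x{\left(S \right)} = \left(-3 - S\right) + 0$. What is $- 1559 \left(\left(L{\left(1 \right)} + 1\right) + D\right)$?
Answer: $\frac{213583}{10} \approx 21358.0$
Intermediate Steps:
$x{\left(S \right)} = -3 - S$
$D = \frac{3}{10}$ ($D = \left(-4\right) \left(- \frac{1}{5}\right) - \frac{1}{2} = \frac{4}{5} - \frac{1}{2} = \frac{3}{10} \approx 0.3$)
$L{\left(r \right)} = -12 - 3 r$ ($L{\left(r \right)} = \left(r + 4\right) \left(r - \left(3 + r\right)\right) = \left(4 + r\right) \left(-3\right) = -12 - 3 r$)
$- 1559 \left(\left(L{\left(1 \right)} + 1\right) + D\right) = - 1559 \left(\left(\left(-12 - 3\right) + 1\right) + \frac{3}{10}\right) = - 1559 \left(\left(-15 + 1\right) + \frac{3}{10}\right) = - 1559 \left(-14 + \frac{3}{10}\right) = \left(-1559\right) \left(- \frac{137}{10}\right) = \frac{213583}{10}$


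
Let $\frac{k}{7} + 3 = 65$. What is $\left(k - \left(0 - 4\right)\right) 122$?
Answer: $53436$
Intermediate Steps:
$k = 434$ ($k = -21 + 7 \cdot 65 = -21 + 455 = 434$)
$\left(k - \left(0 - 4\right)\right) 122 = \left(434 - \left(0 - 4\right)\right) 122 = \left(434 - -4\right) 122 = \left(434 + 4\right) 122 = 438 \cdot 122 = 53436$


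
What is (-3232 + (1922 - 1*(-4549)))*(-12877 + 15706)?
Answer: 9163131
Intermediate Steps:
(-3232 + (1922 - 1*(-4549)))*(-12877 + 15706) = (-3232 + (1922 + 4549))*2829 = (-3232 + 6471)*2829 = 3239*2829 = 9163131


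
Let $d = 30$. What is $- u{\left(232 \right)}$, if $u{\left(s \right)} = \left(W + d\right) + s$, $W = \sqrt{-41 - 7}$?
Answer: $-262 - 4 i \sqrt{3} \approx -262.0 - 6.9282 i$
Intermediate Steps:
$W = 4 i \sqrt{3}$ ($W = \sqrt{-48} = 4 i \sqrt{3} \approx 6.9282 i$)
$u{\left(s \right)} = 30 + s + 4 i \sqrt{3}$ ($u{\left(s \right)} = \left(4 i \sqrt{3} + 30\right) + s = \left(30 + 4 i \sqrt{3}\right) + s = 30 + s + 4 i \sqrt{3}$)
$- u{\left(232 \right)} = - (30 + 232 + 4 i \sqrt{3}) = - (262 + 4 i \sqrt{3}) = -262 - 4 i \sqrt{3}$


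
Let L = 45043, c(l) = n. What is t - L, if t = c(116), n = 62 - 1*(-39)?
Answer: -44942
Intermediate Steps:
n = 101 (n = 62 + 39 = 101)
c(l) = 101
t = 101
t - L = 101 - 1*45043 = 101 - 45043 = -44942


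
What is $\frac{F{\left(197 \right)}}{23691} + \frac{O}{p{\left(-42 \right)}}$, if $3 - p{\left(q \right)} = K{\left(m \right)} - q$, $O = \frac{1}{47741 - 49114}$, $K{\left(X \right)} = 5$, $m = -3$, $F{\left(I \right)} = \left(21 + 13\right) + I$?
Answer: $\frac{4659621}{477073564} \approx 0.0097671$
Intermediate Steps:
$F{\left(I \right)} = 34 + I$
$O = - \frac{1}{1373}$ ($O = \frac{1}{-1373} = - \frac{1}{1373} \approx -0.00072833$)
$p{\left(q \right)} = -2 + q$ ($p{\left(q \right)} = 3 - \left(5 - q\right) = 3 + \left(-5 + q\right) = -2 + q$)
$\frac{F{\left(197 \right)}}{23691} + \frac{O}{p{\left(-42 \right)}} = \frac{34 + 197}{23691} - \frac{1}{1373 \left(-2 - 42\right)} = 231 \cdot \frac{1}{23691} - \frac{1}{1373 \left(-44\right)} = \frac{77}{7897} - - \frac{1}{60412} = \frac{77}{7897} + \frac{1}{60412} = \frac{4659621}{477073564}$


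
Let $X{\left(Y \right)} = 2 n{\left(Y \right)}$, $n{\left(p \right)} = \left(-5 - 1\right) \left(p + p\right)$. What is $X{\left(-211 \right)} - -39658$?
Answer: $44722$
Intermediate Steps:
$n{\left(p \right)} = - 12 p$ ($n{\left(p \right)} = - 6 \cdot 2 p = - 12 p$)
$X{\left(Y \right)} = - 24 Y$ ($X{\left(Y \right)} = 2 \left(- 12 Y\right) = - 24 Y$)
$X{\left(-211 \right)} - -39658 = \left(-24\right) \left(-211\right) - -39658 = 5064 + 39658 = 44722$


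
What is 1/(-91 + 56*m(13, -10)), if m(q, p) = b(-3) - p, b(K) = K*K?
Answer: 1/973 ≈ 0.0010277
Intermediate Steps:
b(K) = K**2
m(q, p) = 9 - p (m(q, p) = (-3)**2 - p = 9 - p)
1/(-91 + 56*m(13, -10)) = 1/(-91 + 56*(9 - 1*(-10))) = 1/(-91 + 56*(9 + 10)) = 1/(-91 + 56*19) = 1/(-91 + 1064) = 1/973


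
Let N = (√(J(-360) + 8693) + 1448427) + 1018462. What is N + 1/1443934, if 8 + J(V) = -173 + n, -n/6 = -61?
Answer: 3562024901327/1443934 + √8878 ≈ 2.4670e+6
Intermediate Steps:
n = 366 (n = -6*(-61) = 366)
J(V) = 185 (J(V) = -8 + (-173 + 366) = -8 + 193 = 185)
N = 2466889 + √8878 (N = (√(185 + 8693) + 1448427) + 1018462 = (√8878 + 1448427) + 1018462 = (1448427 + √8878) + 1018462 = 2466889 + √8878 ≈ 2.4670e+6)
N + 1/1443934 = (2466889 + √8878) + 1/1443934 = 3562024901327/1443934 + √8878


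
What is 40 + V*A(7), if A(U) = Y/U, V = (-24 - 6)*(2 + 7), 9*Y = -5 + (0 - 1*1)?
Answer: 460/7 ≈ 65.714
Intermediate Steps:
Y = -⅔ (Y = (-5 + (0 - 1*1))/9 = (-5 + (0 - 1))/9 = (-5 - 1)/9 = (⅑)*(-6) = -⅔ ≈ -0.66667)
V = -270 (V = -30*9 = -270)
A(U) = -2/(3*U)
40 + V*A(7) = 40 - (-180)/7 = 40 - 270*(-2/21) = 40 + 180/7 = 460/7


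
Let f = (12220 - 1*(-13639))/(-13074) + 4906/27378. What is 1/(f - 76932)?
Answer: -59656662/4589613625427 ≈ -1.2998e-5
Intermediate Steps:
f = -107304443/59656662 (f = (12220 + 13639)*(-1/13074) + 4906*(1/27378) = 25859*(-1/13074) + 2453/13689 = -25859/13074 + 2453/13689 = -107304443/59656662 ≈ -1.7987)
1/(f - 76932) = 1/(-107304443/59656662 - 76932) = 1/(-4589613625427/59656662) = -59656662/4589613625427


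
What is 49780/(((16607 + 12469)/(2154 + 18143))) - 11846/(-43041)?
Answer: 1208008627371/34762781 ≈ 34750.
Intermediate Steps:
49780/(((16607 + 12469)/(2154 + 18143))) - 11846/(-43041) = 49780/((29076/20297)) - 11846*(-1/43041) = 49780/((29076*(1/20297))) + 11846/43041 = 49780/(29076/20297) + 11846/43041 = 49780*(20297/29076) + 11846/43041 = 252596165/7269 + 11846/43041 = 1208008627371/34762781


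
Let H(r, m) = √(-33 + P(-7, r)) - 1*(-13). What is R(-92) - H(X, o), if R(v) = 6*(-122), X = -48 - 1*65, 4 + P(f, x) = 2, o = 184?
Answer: -745 - I*√35 ≈ -745.0 - 5.9161*I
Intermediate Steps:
P(f, x) = -2 (P(f, x) = -4 + 2 = -2)
X = -113 (X = -48 - 65 = -113)
R(v) = -732
H(r, m) = 13 + I*√35 (H(r, m) = √(-33 - 2) - 1*(-13) = √(-35) + 13 = I*√35 + 13 = 13 + I*√35)
R(-92) - H(X, o) = -732 - (13 + I*√35) = -732 + (-13 - I*√35) = -745 - I*√35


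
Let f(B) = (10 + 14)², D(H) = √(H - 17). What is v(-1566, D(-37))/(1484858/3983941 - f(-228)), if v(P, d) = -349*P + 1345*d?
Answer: -1088679605247/1146632579 - 16075201935*I*√6/2293265158 ≈ -949.46 - 17.17*I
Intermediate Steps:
D(H) = √(-17 + H)
f(B) = 576 (f(B) = 24² = 576)
v(-1566, D(-37))/(1484858/3983941 - f(-228)) = (-349*(-1566) + 1345*√(-17 - 37))/(1484858/3983941 - 1*576) = (546534 + 1345*√(-54))/(1484858*(1/3983941) - 576) = (546534 + 1345*(3*I*√6))/(1484858/3983941 - 576) = (546534 + 4035*I*√6)/(-2293265158/3983941) = (546534 + 4035*I*√6)*(-3983941/2293265158) = -1088679605247/1146632579 - 16075201935*I*√6/2293265158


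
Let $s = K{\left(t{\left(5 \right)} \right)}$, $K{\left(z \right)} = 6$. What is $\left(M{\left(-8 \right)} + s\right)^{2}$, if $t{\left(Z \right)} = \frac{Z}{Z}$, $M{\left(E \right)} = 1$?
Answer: $49$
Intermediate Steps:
$t{\left(Z \right)} = 1$
$s = 6$
$\left(M{\left(-8 \right)} + s\right)^{2} = \left(1 + 6\right)^{2} = 7^{2} = 49$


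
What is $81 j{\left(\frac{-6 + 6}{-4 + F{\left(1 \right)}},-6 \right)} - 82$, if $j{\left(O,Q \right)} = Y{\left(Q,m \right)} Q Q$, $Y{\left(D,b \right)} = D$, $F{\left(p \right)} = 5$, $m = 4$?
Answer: $-17578$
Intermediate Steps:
$j{\left(O,Q \right)} = Q^{3}$ ($j{\left(O,Q \right)} = Q Q Q = Q^{2} Q = Q^{3}$)
$81 j{\left(\frac{-6 + 6}{-4 + F{\left(1 \right)}},-6 \right)} - 82 = 81 \left(-6\right)^{3} - 82 = 81 \left(-216\right) - 82 = -17496 - 82 = -17578$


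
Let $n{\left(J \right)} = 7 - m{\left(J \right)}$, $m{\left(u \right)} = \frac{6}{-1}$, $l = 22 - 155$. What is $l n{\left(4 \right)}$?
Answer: $-1729$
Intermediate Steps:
$l = -133$ ($l = 22 - 155 = -133$)
$m{\left(u \right)} = -6$ ($m{\left(u \right)} = 6 \left(-1\right) = -6$)
$n{\left(J \right)} = 13$ ($n{\left(J \right)} = 7 - -6 = 7 + 6 = 13$)
$l n{\left(4 \right)} = \left(-133\right) 13 = -1729$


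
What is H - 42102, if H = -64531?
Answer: -106633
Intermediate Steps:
H - 42102 = -64531 - 42102 = -106633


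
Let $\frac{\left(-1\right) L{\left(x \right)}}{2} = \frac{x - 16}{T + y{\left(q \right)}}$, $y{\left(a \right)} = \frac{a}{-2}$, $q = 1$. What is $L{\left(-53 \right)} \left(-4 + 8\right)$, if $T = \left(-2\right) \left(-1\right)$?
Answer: $368$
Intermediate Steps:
$y{\left(a \right)} = - \frac{a}{2}$ ($y{\left(a \right)} = a \left(- \frac{1}{2}\right) = - \frac{a}{2}$)
$T = 2$
$L{\left(x \right)} = \frac{64}{3} - \frac{4 x}{3}$ ($L{\left(x \right)} = - 2 \frac{x - 16}{2 - \frac{1}{2}} = - 2 \frac{-16 + x}{2 - \frac{1}{2}} = - 2 \frac{-16 + x}{\frac{3}{2}} = - 2 \left(-16 + x\right) \frac{2}{3} = - 2 \left(- \frac{32}{3} + \frac{2 x}{3}\right) = \frac{64}{3} - \frac{4 x}{3}$)
$L{\left(-53 \right)} \left(-4 + 8\right) = \left(\frac{64}{3} - - \frac{212}{3}\right) \left(-4 + 8\right) = \left(\frac{64}{3} + \frac{212}{3}\right) 4 = 92 \cdot 4 = 368$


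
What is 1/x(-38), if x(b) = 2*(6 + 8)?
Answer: 1/28 ≈ 0.035714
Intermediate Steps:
x(b) = 28 (x(b) = 2*14 = 28)
1/x(-38) = 1/28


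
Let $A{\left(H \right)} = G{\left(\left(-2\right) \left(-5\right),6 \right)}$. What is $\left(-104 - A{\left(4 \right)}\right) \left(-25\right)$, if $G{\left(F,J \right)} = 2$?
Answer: $2650$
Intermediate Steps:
$A{\left(H \right)} = 2$
$\left(-104 - A{\left(4 \right)}\right) \left(-25\right) = \left(-104 - 2\right) \left(-25\right) = \left(-106\right) \left(-25\right) = 2650$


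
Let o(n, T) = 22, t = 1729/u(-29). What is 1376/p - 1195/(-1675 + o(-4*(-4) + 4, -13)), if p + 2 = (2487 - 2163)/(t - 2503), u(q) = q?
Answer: -14070414949/21768357 ≈ -646.37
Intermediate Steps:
t = -1729/29 (t = 1729/(-29) = 1729*(-1/29) = -1729/29 ≈ -59.621)
p = -13169/6193 (p = -2 + (2487 - 2163)/(-1729/29 - 2503) = -2 + 324/(-74316/29) = -2 + 324*(-29/74316) = -2 - 783/6193 = -13169/6193 ≈ -2.1264)
1376/p - 1195/(-1675 + o(-4*(-4) + 4, -13)) = 1376/(-13169/6193) - 1195/(-1675 + 22) = 1376*(-6193/13169) - 1195/(-1653) = -8521568/13169 - 1195*(-1/1653) = -8521568/13169 + 1195/1653 = -14070414949/21768357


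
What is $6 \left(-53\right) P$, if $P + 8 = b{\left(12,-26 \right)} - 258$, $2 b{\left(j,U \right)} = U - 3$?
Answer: $89199$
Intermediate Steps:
$b{\left(j,U \right)} = - \frac{3}{2} + \frac{U}{2}$ ($b{\left(j,U \right)} = \frac{U - 3}{2} = \frac{-3 + U}{2} = - \frac{3}{2} + \frac{U}{2}$)
$P = - \frac{561}{2}$ ($P = -8 + \left(\left(- \frac{3}{2} + \frac{1}{2} \left(-26\right)\right) - 258\right) = -8 - \frac{545}{2} = - \frac{561}{2} \approx -280.5$)
$6 \left(-53\right) P = 6 \left(-53\right) \left(- \frac{561}{2}\right) = \left(-318\right) \left(- \frac{561}{2}\right) = 89199$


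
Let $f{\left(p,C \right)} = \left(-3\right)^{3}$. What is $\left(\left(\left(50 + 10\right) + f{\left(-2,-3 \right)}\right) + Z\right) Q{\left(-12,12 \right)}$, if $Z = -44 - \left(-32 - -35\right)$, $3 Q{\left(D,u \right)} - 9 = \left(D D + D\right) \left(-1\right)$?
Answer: $574$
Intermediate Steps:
$f{\left(p,C \right)} = -27$
$Q{\left(D,u \right)} = 3 - \frac{D}{3} - \frac{D^{2}}{3}$ ($Q{\left(D,u \right)} = 3 + \frac{\left(D D + D\right) \left(-1\right)}{3} = 3 + \frac{\left(D^{2} + D\right) \left(-1\right)}{3} = 3 + \frac{\left(D + D^{2}\right) \left(-1\right)}{3} = 3 + \frac{- D - D^{2}}{3} = 3 - \left(\frac{D}{3} + \frac{D^{2}}{3}\right) = 3 - \frac{D}{3} - \frac{D^{2}}{3}$)
$Z = -47$ ($Z = -44 - \left(-32 + 35\right) = -44 - 3 = -47$)
$\left(\left(\left(50 + 10\right) + f{\left(-2,-3 \right)}\right) + Z\right) Q{\left(-12,12 \right)} = \left(\left(\left(50 + 10\right) - 27\right) - 47\right) \left(3 - -4 - \frac{\left(-12\right)^{2}}{3}\right) = \left(\left(60 - 27\right) - 47\right) \left(3 + 4 - 48\right) = \left(33 - 47\right) \left(3 + 4 - 48\right) = \left(-14\right) \left(-41\right) = 574$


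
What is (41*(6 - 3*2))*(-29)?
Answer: 0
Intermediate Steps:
(41*(6 - 3*2))*(-29) = (41*(6 - 6))*(-29) = (41*0)*(-29) = 0*(-29) = 0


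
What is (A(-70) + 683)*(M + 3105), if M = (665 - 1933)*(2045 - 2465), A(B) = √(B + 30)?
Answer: 365859195 + 1071330*I*√10 ≈ 3.6586e+8 + 3.3878e+6*I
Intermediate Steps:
A(B) = √(30 + B)
M = 532560 (M = -1268*(-420) = 532560)
(A(-70) + 683)*(M + 3105) = (√(30 - 70) + 683)*(532560 + 3105) = (√(-40) + 683)*535665 = (2*I*√10 + 683)*535665 = (683 + 2*I*√10)*535665 = 365859195 + 1071330*I*√10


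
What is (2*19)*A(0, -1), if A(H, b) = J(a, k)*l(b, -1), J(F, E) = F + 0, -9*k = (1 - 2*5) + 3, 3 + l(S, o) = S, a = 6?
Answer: -912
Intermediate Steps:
l(S, o) = -3 + S
k = 2/3 (k = -((1 - 2*5) + 3)/9 = -((1 - 10) + 3)/9 = -(-9 + 3)/9 = -1/9*(-6) = 2/3 ≈ 0.66667)
J(F, E) = F
A(H, b) = -18 + 6*b (A(H, b) = 6*(-3 + b) = -18 + 6*b)
(2*19)*A(0, -1) = (2*19)*(-18 + 6*(-1)) = 38*(-18 - 6) = 38*(-24) = -912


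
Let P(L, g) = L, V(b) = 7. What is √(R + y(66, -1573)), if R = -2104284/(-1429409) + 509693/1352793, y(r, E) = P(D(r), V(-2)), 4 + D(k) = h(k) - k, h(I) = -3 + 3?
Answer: I*√254828822429283435147828117/1933694489337 ≈ 8.2554*I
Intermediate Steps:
h(I) = 0
D(k) = -4 - k (D(k) = -4 + (0 - k) = -4 - k)
y(r, E) = -4 - r
R = 3575220426649/1933694489337 (R = -2104284*(-1/1429409) + 509693*(1/1352793) = 2104284/1429409 + 509693/1352793 = 3575220426649/1933694489337 ≈ 1.8489)
√(R + y(66, -1573)) = √(3575220426649/1933694489337 + (-4 - 1*66)) = √(3575220426649/1933694489337 + (-4 - 66)) = √(3575220426649/1933694489337 - 70) = √(-131783393826941/1933694489337) = I*√254828822429283435147828117/1933694489337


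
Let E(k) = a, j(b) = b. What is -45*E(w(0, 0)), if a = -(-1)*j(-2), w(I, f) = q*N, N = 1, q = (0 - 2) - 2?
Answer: 90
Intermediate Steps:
q = -4 (q = -2 - 2 = -4)
w(I, f) = -4 (w(I, f) = -4*1 = -4)
a = -2 (a = -(-1)*(-2) = -1*2 = -2)
E(k) = -2
-45*E(w(0, 0)) = -45*(-2) = 90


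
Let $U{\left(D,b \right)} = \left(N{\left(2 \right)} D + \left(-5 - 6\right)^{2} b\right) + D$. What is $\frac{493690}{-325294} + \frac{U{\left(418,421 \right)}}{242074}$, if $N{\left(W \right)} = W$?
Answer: $- \frac{51265396365}{39372609878} \approx -1.3021$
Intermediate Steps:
$U{\left(D,b \right)} = 3 D + 121 b$ ($U{\left(D,b \right)} = \left(2 D + \left(-5 - 6\right)^{2} b\right) + D = \left(2 D + \left(-11\right)^{2} b\right) + D = \left(2 D + 121 b\right) + D = 3 D + 121 b$)
$\frac{493690}{-325294} + \frac{U{\left(418,421 \right)}}{242074} = \frac{493690}{-325294} + \frac{3 \cdot 418 + 121 \cdot 421}{242074} = 493690 \left(- \frac{1}{325294}\right) + \left(1254 + 50941\right) \frac{1}{242074} = - \frac{246845}{162647} + 52195 \cdot \frac{1}{242074} = - \frac{246845}{162647} + \frac{52195}{242074} = - \frac{51265396365}{39372609878}$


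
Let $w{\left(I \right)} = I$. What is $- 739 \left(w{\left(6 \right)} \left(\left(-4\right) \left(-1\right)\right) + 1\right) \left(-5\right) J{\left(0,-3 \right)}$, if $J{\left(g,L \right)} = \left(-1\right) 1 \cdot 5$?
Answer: $-461875$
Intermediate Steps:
$J{\left(g,L \right)} = -5$ ($J{\left(g,L \right)} = \left(-1\right) 5 = -5$)
$- 739 \left(w{\left(6 \right)} \left(\left(-4\right) \left(-1\right)\right) + 1\right) \left(-5\right) J{\left(0,-3 \right)} = - 739 \left(6 \left(\left(-4\right) \left(-1\right)\right) + 1\right) \left(-5\right) \left(-5\right) = - 739 \left(6 \cdot 4 + 1\right) \left(-5\right) \left(-5\right) = - 739 \left(24 + 1\right) \left(-5\right) \left(-5\right) = - 739 \cdot 25 \left(-5\right) \left(-5\right) = - 739 \left(\left(-125\right) \left(-5\right)\right) = \left(-739\right) 625 = -461875$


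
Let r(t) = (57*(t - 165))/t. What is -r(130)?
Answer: 399/26 ≈ 15.346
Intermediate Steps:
r(t) = (-9405 + 57*t)/t (r(t) = (57*(-165 + t))/t = (-9405 + 57*t)/t)
-r(130) = -(57 - 9405/130) = -(57 - 9405*1/130) = -(57 - 1881/26) = -1*(-399/26) = 399/26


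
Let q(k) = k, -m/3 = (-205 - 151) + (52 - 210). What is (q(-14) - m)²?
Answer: 2421136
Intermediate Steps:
m = 1542 (m = -3*((-205 - 151) + (52 - 210)) = -3*(-356 - 158) = -3*(-514) = 1542)
(q(-14) - m)² = (-14 - 1*1542)² = (-14 - 1542)² = (-1556)² = 2421136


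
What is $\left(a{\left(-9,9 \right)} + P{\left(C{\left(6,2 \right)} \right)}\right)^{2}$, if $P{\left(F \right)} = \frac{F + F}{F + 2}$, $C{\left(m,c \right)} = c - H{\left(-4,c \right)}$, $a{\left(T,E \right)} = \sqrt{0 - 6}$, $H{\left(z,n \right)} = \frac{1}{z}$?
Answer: $- \frac{1410}{289} + \frac{36 i \sqrt{6}}{17} \approx -4.8789 + 5.1872 i$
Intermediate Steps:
$a{\left(T,E \right)} = i \sqrt{6}$ ($a{\left(T,E \right)} = \sqrt{-6} = i \sqrt{6}$)
$C{\left(m,c \right)} = \frac{1}{4} + c$ ($C{\left(m,c \right)} = c - \frac{1}{-4} = c - - \frac{1}{4} = c + \frac{1}{4} = \frac{1}{4} + c$)
$P{\left(F \right)} = \frac{2 F}{2 + F}$
$\left(a{\left(-9,9 \right)} + P{\left(C{\left(6,2 \right)} \right)}\right)^{2} = \left(i \sqrt{6} + \frac{2 \left(\frac{1}{4} + 2\right)}{2 + \left(\frac{1}{4} + 2\right)}\right)^{2} = \left(i \sqrt{6} + 2 \cdot \frac{9}{4} \frac{1}{2 + \frac{9}{4}}\right)^{2} = \left(i \sqrt{6} + 2 \cdot \frac{9}{4} \frac{1}{\frac{17}{4}}\right)^{2} = \left(i \sqrt{6} + 2 \cdot \frac{9}{4} \cdot \frac{4}{17}\right)^{2} = \left(i \sqrt{6} + \frac{18}{17}\right)^{2} = \left(\frac{18}{17} + i \sqrt{6}\right)^{2}$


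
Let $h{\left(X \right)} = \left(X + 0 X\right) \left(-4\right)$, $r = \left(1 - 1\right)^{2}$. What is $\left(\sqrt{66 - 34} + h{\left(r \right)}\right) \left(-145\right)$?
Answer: $- 580 \sqrt{2} \approx -820.24$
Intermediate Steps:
$r = 0$ ($r = 0^{2} = 0$)
$h{\left(X \right)} = - 4 X$ ($h{\left(X \right)} = \left(X + 0\right) \left(-4\right) = X \left(-4\right) = - 4 X$)
$\left(\sqrt{66 - 34} + h{\left(r \right)}\right) \left(-145\right) = \left(\sqrt{66 - 34} - 0\right) \left(-145\right) = \left(\sqrt{32} + 0\right) \left(-145\right) = \left(4 \sqrt{2} + 0\right) \left(-145\right) = 4 \sqrt{2} \left(-145\right) = - 580 \sqrt{2}$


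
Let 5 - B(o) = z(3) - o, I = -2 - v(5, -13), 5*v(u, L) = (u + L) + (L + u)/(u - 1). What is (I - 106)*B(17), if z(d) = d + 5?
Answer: -1484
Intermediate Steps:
z(d) = 5 + d
v(u, L) = L/5 + u/5 + (L + u)/(5*(-1 + u)) (v(u, L) = ((u + L) + (L + u)/(u - 1))/5 = ((L + u) + (L + u)/(-1 + u))/5 = (L + u + (L + u)/(-1 + u))/5 = L/5 + u/5 + (L + u)/(5*(-1 + u)))
I = 0 (I = -2 - 5*(-13 + 5)/(5*(-1 + 5)) = -2 - 5*(-8)/(5*4) = -2 - 1*(-2) = -2 + 2 = 0)
B(o) = -3 + o (B(o) = 5 - ((5 + 3) - o) = 5 - (8 - o) = 5 + (-8 + o) = -3 + o)
(I - 106)*B(17) = (0 - 106)*(-3 + 17) = -106*14 = -1484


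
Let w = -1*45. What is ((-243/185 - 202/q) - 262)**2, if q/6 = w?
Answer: 1720068972196/24950025 ≈ 68941.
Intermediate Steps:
w = -45
q = -270 (q = 6*(-45) = -270)
((-243/185 - 202/q) - 262)**2 = ((-243/185 - 202/(-270)) - 262)**2 = ((-243*1/185 - 202*(-1/270)) - 262)**2 = ((-243/185 + 101/135) - 262)**2 = (-2824/4995 - 262)**2 = (-1311514/4995)**2 = 1720068972196/24950025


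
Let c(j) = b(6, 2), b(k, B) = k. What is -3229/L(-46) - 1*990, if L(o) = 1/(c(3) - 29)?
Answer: 73277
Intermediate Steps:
c(j) = 6
L(o) = -1/23 (L(o) = 1/(6 - 29) = 1/(-23) = -1/23)
-3229/L(-46) - 1*990 = -3229/(-1/23) - 1*990 = -3229*(-23) - 990 = 74267 - 990 = 73277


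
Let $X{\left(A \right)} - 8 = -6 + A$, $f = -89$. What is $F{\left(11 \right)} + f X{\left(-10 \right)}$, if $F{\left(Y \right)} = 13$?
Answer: $725$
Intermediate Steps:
$X{\left(A \right)} = 2 + A$ ($X{\left(A \right)} = 8 + \left(-6 + A\right) = 2 + A$)
$F{\left(11 \right)} + f X{\left(-10 \right)} = 13 - 89 \left(2 - 10\right) = 13 - -712 = 13 + 712 = 725$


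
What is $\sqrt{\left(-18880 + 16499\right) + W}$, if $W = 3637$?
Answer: $2 \sqrt{314} \approx 35.44$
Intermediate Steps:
$\sqrt{\left(-18880 + 16499\right) + W} = \sqrt{\left(-18880 + 16499\right) + 3637} = \sqrt{-2381 + 3637} = \sqrt{1256} = 2 \sqrt{314}$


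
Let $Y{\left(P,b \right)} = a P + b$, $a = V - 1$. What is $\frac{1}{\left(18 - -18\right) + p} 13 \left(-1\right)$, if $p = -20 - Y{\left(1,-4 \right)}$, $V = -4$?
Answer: $- \frac{13}{25} \approx -0.52$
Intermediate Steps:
$a = -5$ ($a = -4 - 1 = -5$)
$Y{\left(P,b \right)} = b - 5 P$ ($Y{\left(P,b \right)} = - 5 P + b = b - 5 P$)
$p = -11$ ($p = -20 - \left(-4 - 5\right) = -20 - -9 = -20 + 9 = -11$)
$\frac{1}{\left(18 - -18\right) + p} 13 \left(-1\right) = \frac{1}{\left(18 - -18\right) - 11} \cdot 13 \left(-1\right) = \frac{1}{\left(18 + 18\right) - 11} \cdot 13 \left(-1\right) = \frac{1}{36 - 11} \cdot 13 \left(-1\right) = \frac{1}{25} \cdot 13 \left(-1\right) = \frac{13}{25} \left(-1\right) = - \frac{13}{25}$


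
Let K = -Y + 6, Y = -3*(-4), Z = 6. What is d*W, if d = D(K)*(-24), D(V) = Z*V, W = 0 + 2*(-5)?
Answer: -8640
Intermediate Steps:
Y = 12
K = -6 (K = -1*12 + 6 = -12 + 6 = -6)
W = -10 (W = 0 - 10 = -10)
D(V) = 6*V
d = 864 (d = (6*(-6))*(-24) = -36*(-24) = 864)
d*W = 864*(-10) = -8640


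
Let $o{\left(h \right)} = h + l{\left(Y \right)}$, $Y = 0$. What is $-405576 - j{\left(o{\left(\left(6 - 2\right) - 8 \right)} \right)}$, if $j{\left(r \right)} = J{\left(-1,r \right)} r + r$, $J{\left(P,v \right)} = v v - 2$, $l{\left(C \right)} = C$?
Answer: $-405516$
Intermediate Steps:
$J{\left(P,v \right)} = -2 + v^{2}$ ($J{\left(P,v \right)} = v^{2} - 2 = -2 + v^{2}$)
$o{\left(h \right)} = h$ ($o{\left(h \right)} = h + 0 = h$)
$j{\left(r \right)} = r + r \left(-2 + r^{2}\right)$ ($j{\left(r \right)} = \left(-2 + r^{2}\right) r + r = r \left(-2 + r^{2}\right) + r = r + r \left(-2 + r^{2}\right)$)
$-405576 - j{\left(o{\left(\left(6 - 2\right) - 8 \right)} \right)} = -405576 - \left(\left(\left(6 - 2\right) - 8\right)^{3} - \left(\left(6 - 2\right) - 8\right)\right) = -405576 - \left(\left(4 - 8\right)^{3} - \left(4 - 8\right)\right) = -405576 - \left(\left(-4\right)^{3} - -4\right) = -405576 - \left(-64 + 4\right) = -405576 - -60 = -405576 + 60 = -405516$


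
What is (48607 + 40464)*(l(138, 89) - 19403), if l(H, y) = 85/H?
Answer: -238490185559/138 ≈ -1.7282e+9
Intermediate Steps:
(48607 + 40464)*(l(138, 89) - 19403) = (48607 + 40464)*(85/138 - 19403) = 89071*(85*(1/138) - 19403) = 89071*(85/138 - 19403) = 89071*(-2677529/138) = -238490185559/138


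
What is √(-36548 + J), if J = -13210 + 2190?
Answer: 4*I*√2973 ≈ 218.1*I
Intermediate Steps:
J = -11020
√(-36548 + J) = √(-36548 - 11020) = √(-47568) = 4*I*√2973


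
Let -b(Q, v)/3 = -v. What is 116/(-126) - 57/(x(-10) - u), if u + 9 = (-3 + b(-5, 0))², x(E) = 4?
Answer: -3823/252 ≈ -15.171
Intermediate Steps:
b(Q, v) = 3*v (b(Q, v) = -(-3)*v = 3*v)
u = 0 (u = -9 + (-3 + 3*0)² = -9 + (-3 + 0)² = -9 + (-3)² = -9 + 9 = 0)
116/(-126) - 57/(x(-10) - u) = 116/(-126) - 57/(4 - 1*0) = 116*(-1/126) - 57/(4 + 0) = -58/63 - 57/4 = -3823/252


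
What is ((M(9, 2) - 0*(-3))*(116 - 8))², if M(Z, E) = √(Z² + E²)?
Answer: 991440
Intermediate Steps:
M(Z, E) = √(E² + Z²)
((M(9, 2) - 0*(-3))*(116 - 8))² = ((√(2² + 9²) - 0*(-3))*(116 - 8))² = ((√(4 + 81) - 3*0)*108)² = ((√85 + 0)*108)² = (√85*108)² = (108*√85)² = 991440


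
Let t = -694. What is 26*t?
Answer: -18044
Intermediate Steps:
26*t = 26*(-694) = -18044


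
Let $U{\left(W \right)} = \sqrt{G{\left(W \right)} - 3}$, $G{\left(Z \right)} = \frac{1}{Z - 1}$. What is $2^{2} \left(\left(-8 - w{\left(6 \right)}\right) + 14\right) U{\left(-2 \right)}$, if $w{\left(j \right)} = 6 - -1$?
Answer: $- \frac{4 i \sqrt{30}}{3} \approx - 7.303 i$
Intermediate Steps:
$w{\left(j \right)} = 7$ ($w{\left(j \right)} = 6 + 1 = 7$)
$G{\left(Z \right)} = \frac{1}{-1 + Z}$
$U{\left(W \right)} = \sqrt{-3 + \frac{1}{-1 + W}}$ ($U{\left(W \right)} = \sqrt{\frac{1}{-1 + W} - 3} = \sqrt{-3 + \frac{1}{-1 + W}}$)
$2^{2} \left(\left(-8 - w{\left(6 \right)}\right) + 14\right) U{\left(-2 \right)} = 2^{2} \left(\left(-8 - 7\right) + 14\right) \sqrt{\frac{4 - -6}{-1 - 2}} = 4 \left(\left(-8 - 7\right) + 14\right) \sqrt{\frac{4 + 6}{-3}} = 4 \left(-15 + 14\right) \sqrt{\left(- \frac{1}{3}\right) 10} = 4 \left(-1\right) \sqrt{- \frac{10}{3}} = - 4 \frac{i \sqrt{30}}{3} = - \frac{4 i \sqrt{30}}{3}$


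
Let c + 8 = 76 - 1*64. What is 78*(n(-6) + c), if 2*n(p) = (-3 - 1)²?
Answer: 936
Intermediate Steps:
c = 4 (c = -8 + (76 - 1*64) = -8 + (76 - 64) = -8 + 12 = 4)
n(p) = 8 (n(p) = (-3 - 1)²/2 = (½)*(-4)² = (½)*16 = 8)
78*(n(-6) + c) = 78*(8 + 4) = 78*12 = 936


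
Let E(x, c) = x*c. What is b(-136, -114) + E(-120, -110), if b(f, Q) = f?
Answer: 13064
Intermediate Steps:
E(x, c) = c*x
b(-136, -114) + E(-120, -110) = -136 - 110*(-120) = -136 + 13200 = 13064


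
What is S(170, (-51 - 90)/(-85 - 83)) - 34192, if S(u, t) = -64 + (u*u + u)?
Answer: -5186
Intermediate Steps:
S(u, t) = -64 + u + u² (S(u, t) = -64 + (u² + u) = -64 + (u + u²) = -64 + u + u²)
S(170, (-51 - 90)/(-85 - 83)) - 34192 = (-64 + 170 + 170²) - 34192 = (-64 + 170 + 28900) - 34192 = 29006 - 34192 = -5186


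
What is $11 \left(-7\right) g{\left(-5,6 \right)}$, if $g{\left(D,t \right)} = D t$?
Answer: $2310$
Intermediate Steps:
$11 \left(-7\right) g{\left(-5,6 \right)} = 11 \left(-7\right) \left(\left(-5\right) 6\right) = \left(-77\right) \left(-30\right) = 2310$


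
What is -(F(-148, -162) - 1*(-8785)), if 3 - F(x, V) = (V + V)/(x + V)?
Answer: -1361978/155 ≈ -8787.0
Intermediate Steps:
F(x, V) = 3 - 2*V/(V + x) (F(x, V) = 3 - (V + V)/(x + V) = 3 - 2*V/(V + x))
-(F(-148, -162) - 1*(-8785)) = -((-162 + 3*(-148))/(-162 - 148) - 1*(-8785)) = -((-162 - 444)/(-310) + 8785) = -(-1/310*(-606) + 8785) = -(303/155 + 8785) = -1*1361978/155 = -1361978/155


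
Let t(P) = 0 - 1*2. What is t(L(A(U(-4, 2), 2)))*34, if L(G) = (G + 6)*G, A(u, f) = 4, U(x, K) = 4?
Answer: -68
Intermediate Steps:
L(G) = G*(6 + G) (L(G) = (6 + G)*G = G*(6 + G))
t(P) = -2 (t(P) = 0 - 2 = -2)
t(L(A(U(-4, 2), 2)))*34 = -2*34 = -68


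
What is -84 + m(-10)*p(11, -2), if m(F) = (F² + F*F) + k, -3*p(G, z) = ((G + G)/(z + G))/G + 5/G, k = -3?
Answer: -38147/297 ≈ -128.44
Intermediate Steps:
p(G, z) = -5/(3*G) - 2/(3*(G + z)) (p(G, z) = -(((G + G)/(z + G))/G + 5/G)/3 = -(((2*G)/(G + z))/G + 5/G)/3 = -((2*G/(G + z))/G + 5/G)/3 = -(2/(G + z) + 5/G)/3 = -5/(3*G) - 2/(3*(G + z)))
m(F) = -3 + 2*F² (m(F) = (F² + F*F) - 3 = (F² + F²) - 3 = 2*F² - 3 = -3 + 2*F²)
-84 + m(-10)*p(11, -2) = -84 + (-3 + 2*(-10)²)*((⅓)*(-7*11 - 5*(-2))/(11*(11 - 2))) = -84 + (-3 + 2*100)*((⅓)*(1/11)*(-77 + 10)/9) = -84 + (-3 + 200)*((⅓)*(1/11)*(⅑)*(-67)) = -84 + 197*(-67/297) = -84 - 13199/297 = -38147/297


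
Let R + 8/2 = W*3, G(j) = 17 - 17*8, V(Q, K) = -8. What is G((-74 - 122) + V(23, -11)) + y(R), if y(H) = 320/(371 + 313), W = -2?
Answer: -20269/171 ≈ -118.53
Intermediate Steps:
G(j) = -119 (G(j) = 17 - 136 = -119)
R = -10 (R = -4 - 2*3 = -4 - 6 = -10)
y(H) = 80/171 (y(H) = 320/684 = 320*(1/684) = 80/171)
G((-74 - 122) + V(23, -11)) + y(R) = -119 + 80/171 = -20269/171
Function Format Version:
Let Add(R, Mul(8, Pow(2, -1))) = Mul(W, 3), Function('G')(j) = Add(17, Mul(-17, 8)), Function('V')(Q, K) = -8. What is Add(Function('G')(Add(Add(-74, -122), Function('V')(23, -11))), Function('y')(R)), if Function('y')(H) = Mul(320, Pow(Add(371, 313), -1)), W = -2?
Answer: Rational(-20269, 171) ≈ -118.53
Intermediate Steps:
Function('G')(j) = -119 (Function('G')(j) = Add(17, -136) = -119)
R = -10 (R = Add(-4, Mul(-2, 3)) = Add(-4, -6) = -10)
Function('y')(H) = Rational(80, 171) (Function('y')(H) = Mul(320, Pow(684, -1)) = Mul(320, Rational(1, 684)) = Rational(80, 171))
Add(Function('G')(Add(Add(-74, -122), Function('V')(23, -11))), Function('y')(R)) = Add(-119, Rational(80, 171)) = Rational(-20269, 171)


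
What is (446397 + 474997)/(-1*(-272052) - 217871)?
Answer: 921394/54181 ≈ 17.006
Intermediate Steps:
(446397 + 474997)/(-1*(-272052) - 217871) = 921394/(272052 - 217871) = 921394/54181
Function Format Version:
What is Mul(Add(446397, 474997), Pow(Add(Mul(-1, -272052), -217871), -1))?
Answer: Rational(921394, 54181) ≈ 17.006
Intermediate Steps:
Mul(Add(446397, 474997), Pow(Add(Mul(-1, -272052), -217871), -1)) = Mul(921394, Pow(Add(272052, -217871), -1)) = Mul(921394, Pow(54181, -1)) = Mul(921394, Rational(1, 54181)) = Rational(921394, 54181)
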